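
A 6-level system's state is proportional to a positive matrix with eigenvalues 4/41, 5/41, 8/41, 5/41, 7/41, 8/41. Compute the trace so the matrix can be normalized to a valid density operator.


tr(M) = sum of eigenvalues
= 4/41 + 5/41 + 8/41 + 5/41 + 7/41 + 8/41
= 37/41
= 0.9024

0.9024


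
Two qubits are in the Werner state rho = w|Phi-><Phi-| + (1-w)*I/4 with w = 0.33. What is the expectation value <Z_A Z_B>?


|Phi-> = (|00> - |11>)/sqrt(2)
For the pure Bell state, <Z_A Z_B> = +1 (Bell-state Pauli correlator).
The maximally-mixed part I/4 has tr(I/4 * P tensor P) = 0 for any traceless Pauli P.
So <Z_A Z_B>_rho = w * (+1) + (1 - w) * 0
= 0.33 * (+1)
= 0.3300

0.3300


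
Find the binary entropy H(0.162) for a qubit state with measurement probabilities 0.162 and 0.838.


S = -p*log2(p) - (1-p)*log2(1-p)
p = 0.1620, 1-p = 0.8380
= -0.1620 * log2(0.1620) - 0.8380 * log2(0.8380)
= -(-0.4254) - (-0.2137)
= 0.6391

0.6391


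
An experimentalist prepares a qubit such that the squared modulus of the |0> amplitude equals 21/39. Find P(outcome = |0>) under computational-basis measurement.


|alpha|^2 = 21/39 = 0.5385
|beta|^2 = 1 - 21/39 = 18/39 = 0.4615
P(|0>) = |alpha|^2 = 0.5385

0.5385


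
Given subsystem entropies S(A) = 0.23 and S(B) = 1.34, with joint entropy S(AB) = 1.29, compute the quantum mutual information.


I(A:B) = S(A) + S(B) - S(AB)
= 0.23 + 1.34 - 1.29
= 0.2800

0.2800


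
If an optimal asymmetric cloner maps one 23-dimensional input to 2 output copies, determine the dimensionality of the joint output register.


Output space = H^(tensor 2) where dim(H) = 23
dim = 23^2
= 529

529


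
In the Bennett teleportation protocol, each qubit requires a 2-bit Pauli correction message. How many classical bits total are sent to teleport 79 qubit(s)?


Quantum teleportation requires 2 classical bits per qubit teleported.
79 qubit(s) -> 2 * 79 = 158 classical bits

158


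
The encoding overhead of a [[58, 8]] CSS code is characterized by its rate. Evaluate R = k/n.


Code rate R = k/n
= 8/58
= 0.1379

0.1379


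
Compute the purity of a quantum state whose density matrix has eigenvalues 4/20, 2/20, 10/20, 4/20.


tr(rho^2) = sum of eigenvalues squared
= (4/20)^2 + (2/20)^2 + (10/20)^2 + (4/20)^2
= (16 + 4 + 100 + 16) / 400
= 136/400
= 0.3400

0.3400


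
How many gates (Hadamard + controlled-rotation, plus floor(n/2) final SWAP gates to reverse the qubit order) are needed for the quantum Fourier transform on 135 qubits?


Hadamard gates: 135
Controlled rotations: n*(n-1)/2 = 135*134/2 = 9045
SWAP gates: floor(n/2) = floor(135/2) = 67
Total = 135 + 9045 + 67
= 9247

9247


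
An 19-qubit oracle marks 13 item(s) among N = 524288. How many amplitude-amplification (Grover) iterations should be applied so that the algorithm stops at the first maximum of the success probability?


After j Grover iterations the success probability is P(j) = sin^2((2j+1)*theta), where sin(theta) = sqrt(k/N).
N = 2^19 = 524288, k = 13
sin(theta) = sqrt(k/N) = 0.004979511244
theta = arcsin(sqrt(k/N)) = 0.004979531822 rad
P(j) reaches its first maximum when (2j+1)*theta is as close as possible to pi/2, i.e. j = round(pi/(4*theta) - 1/2).
pi/(4*theta) - 1/2 = 157.2253
(For comparison, the common estimate pi/4 * sqrt(N/k) = 157.7260; the exact maximiser is used here.)
Optimal iterations = 157

157


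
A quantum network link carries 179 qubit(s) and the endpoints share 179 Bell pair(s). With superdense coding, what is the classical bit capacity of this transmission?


Superdense coding allows 2 classical bits per shared entangled pair.
179 pair(s) -> 2 * 179 = 358 classical bits

358


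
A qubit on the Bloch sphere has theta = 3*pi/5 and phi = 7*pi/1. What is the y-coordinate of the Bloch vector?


theta = 1.8850, phi = 21.9911
r_y = sin(theta)*sin(phi) = 0.9511 * 0.0000
r_y = 0.0000

0.0000


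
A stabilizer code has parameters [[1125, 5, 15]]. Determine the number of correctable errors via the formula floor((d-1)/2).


Code parameters: [[1125, 5, 15]], distance d = 15.
Number of correctable errors = floor((d-1)/2)
= floor((15 - 1)/2)
= floor(14/2)
= 7

7


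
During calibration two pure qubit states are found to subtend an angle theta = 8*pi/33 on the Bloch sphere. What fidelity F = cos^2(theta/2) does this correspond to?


For states separated by angle theta on Bloch sphere:
F = cos^2(theta/2)
theta = 8*pi/33 = 0.7616
theta/2 = 0.3808
cos(theta/2) = 0.9284
F = 0.8619

0.8619


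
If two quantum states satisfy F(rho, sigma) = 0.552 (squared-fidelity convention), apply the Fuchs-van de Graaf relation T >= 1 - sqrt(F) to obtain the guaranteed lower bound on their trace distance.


Fuchs-van de Graaf (squared-fidelity convention): 1 - sqrt(F) <= T <= sqrt(1 - F).
Lower bound: T >= 1 - sqrt(F)
sqrt(F) = sqrt(0.552) = 0.7430
T >= 1 - 0.7430
T >= 0.2570

0.2570


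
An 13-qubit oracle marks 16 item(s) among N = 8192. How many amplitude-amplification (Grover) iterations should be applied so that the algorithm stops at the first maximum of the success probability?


After j Grover iterations the success probability is P(j) = sin^2((2j+1)*theta), where sin(theta) = sqrt(k/N).
N = 2^13 = 8192, k = 16
sin(theta) = sqrt(k/N) = 0.04419417382
theta = arcsin(sqrt(k/N)) = 0.04420857261 rad
P(j) reaches its first maximum when (2j+1)*theta is as close as possible to pi/2, i.e. j = round(pi/(4*theta) - 1/2).
pi/(4*theta) - 1/2 = 17.2657
(For comparison, the common estimate pi/4 * sqrt(N/k) = 17.7715; the exact maximiser is used here.)
Optimal iterations = 17

17


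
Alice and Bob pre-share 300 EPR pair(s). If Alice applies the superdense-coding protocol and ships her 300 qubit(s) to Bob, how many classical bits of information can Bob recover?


Superdense coding allows 2 classical bits per shared entangled pair.
300 pair(s) -> 2 * 300 = 600 classical bits

600


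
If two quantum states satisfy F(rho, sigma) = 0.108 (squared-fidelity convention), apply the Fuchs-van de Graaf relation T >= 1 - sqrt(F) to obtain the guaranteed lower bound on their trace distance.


Fuchs-van de Graaf (squared-fidelity convention): 1 - sqrt(F) <= T <= sqrt(1 - F).
Lower bound: T >= 1 - sqrt(F)
sqrt(F) = sqrt(0.108) = 0.3286
T >= 1 - 0.3286
T >= 0.6714

0.6714


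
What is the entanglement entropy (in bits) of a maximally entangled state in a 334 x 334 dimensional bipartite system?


For a maximally entangled state in d x d:
S = log2(d) = log2(334)
= 8.3837

8.3837


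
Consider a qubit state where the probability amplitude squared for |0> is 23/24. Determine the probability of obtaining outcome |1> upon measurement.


|alpha|^2 = 23/24 = 0.9583
|beta|^2 = 1 - 23/24 = 1/24 = 0.0417
P(|1>) = |beta|^2 = 0.0417

0.0417


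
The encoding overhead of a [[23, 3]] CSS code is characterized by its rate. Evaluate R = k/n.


Code rate R = k/n
= 3/23
= 0.1304

0.1304


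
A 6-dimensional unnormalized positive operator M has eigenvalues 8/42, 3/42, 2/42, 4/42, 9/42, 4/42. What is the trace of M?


tr(M) = sum of eigenvalues
= 8/42 + 3/42 + 2/42 + 4/42 + 9/42 + 4/42
= 30/42
= 0.7143

0.7143


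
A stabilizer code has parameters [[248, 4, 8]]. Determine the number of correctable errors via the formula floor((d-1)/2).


Code parameters: [[248, 4, 8]], distance d = 8.
Number of correctable errors = floor((d-1)/2)
= floor((8 - 1)/2)
= floor(7/2)
= 3

3


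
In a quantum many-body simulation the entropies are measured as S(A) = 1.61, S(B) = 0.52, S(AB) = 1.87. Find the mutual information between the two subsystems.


I(A:B) = S(A) + S(B) - S(AB)
= 1.61 + 0.52 - 1.87
= 0.2600

0.2600


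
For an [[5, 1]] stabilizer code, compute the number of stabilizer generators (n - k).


For an [[n,k]] stabilizer code:
Number of stabilizer generators = n - k
= 5 - 1
= 4

4


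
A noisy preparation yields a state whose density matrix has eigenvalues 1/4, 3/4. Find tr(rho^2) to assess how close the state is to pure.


tr(rho^2) = sum of eigenvalues squared
= (1/4)^2 + (3/4)^2
= (1 + 9) / 16
= 10/16
= 0.6250

0.6250


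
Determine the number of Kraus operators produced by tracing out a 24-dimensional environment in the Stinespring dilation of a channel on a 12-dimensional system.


Tracing out the environment in an orthonormal basis {|i>_E} gives Kraus operators K_i = <i|_E U |0>_E.
Number of Kraus operators = dim(H_env) = d_env
= 24

24


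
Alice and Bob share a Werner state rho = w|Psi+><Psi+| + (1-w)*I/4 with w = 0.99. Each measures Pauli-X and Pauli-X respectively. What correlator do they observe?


|Psi+> = (|01> + |10>)/sqrt(2)
For the pure Bell state, <X_A X_B> = +1 (Bell-state Pauli correlator).
The maximally-mixed part I/4 has tr(I/4 * P tensor P) = 0 for any traceless Pauli P.
So <X_A X_B>_rho = w * (+1) + (1 - w) * 0
= 0.99 * (+1)
= 0.9900

0.9900


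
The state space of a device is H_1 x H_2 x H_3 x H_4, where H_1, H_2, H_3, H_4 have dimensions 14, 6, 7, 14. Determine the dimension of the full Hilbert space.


dim(H_1 x H_2 x H_3 x H_4) = 14 * 6 * 7 * 14
= 84 * 7 * 14
= 588 * 14
= 8232

8232


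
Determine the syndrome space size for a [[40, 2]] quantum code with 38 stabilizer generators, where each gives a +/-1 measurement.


Each stabilizer generator gives a binary (+1 or -1) measurement outcome.
With 38 independent generators:
Total syndromes = 2^38
= 274877906944

274877906944


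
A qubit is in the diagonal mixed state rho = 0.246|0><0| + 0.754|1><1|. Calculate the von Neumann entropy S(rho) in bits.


S = -p*log2(p) - (1-p)*log2(1-p)
p = 0.2460, 1-p = 0.7540
= -0.2460 * log2(0.2460) - 0.7540 * log2(0.7540)
= -(-0.4977) - (-0.3072)
= 0.8049

0.8049


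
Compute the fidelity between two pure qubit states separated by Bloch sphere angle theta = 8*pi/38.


For states separated by angle theta on Bloch sphere:
F = cos^2(theta/2)
theta = 8*pi/38 = 0.6614
theta/2 = 0.3307
cos(theta/2) = 0.9458
F = 0.8946

0.8946


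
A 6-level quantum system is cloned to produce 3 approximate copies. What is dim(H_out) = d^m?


Output space = H^(tensor 3) where dim(H) = 6
dim = 6^3
= 36 (after 2 factors)
= 216 (after 3 factors)
= 216

216


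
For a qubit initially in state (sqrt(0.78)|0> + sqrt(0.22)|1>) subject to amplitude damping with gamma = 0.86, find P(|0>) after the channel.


For amplitude damping with parameter gamma on state sqrt(a)|0> + sqrt(b)|1>:
alpha^2 = 0.78, beta^2 = 0.22
P(|0>) = alpha^2 + gamma * beta^2
= 0.78 + 0.86 * 0.22
= 0.78 + 0.1892
= 0.9692

0.9692


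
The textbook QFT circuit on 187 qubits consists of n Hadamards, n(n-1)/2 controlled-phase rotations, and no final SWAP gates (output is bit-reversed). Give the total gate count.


Hadamard gates: 187
Controlled rotations: n*(n-1)/2 = 187*186/2 = 17391
SWAP gates: 0 (omitted)
Total = 187 + 17391
= 17578

17578


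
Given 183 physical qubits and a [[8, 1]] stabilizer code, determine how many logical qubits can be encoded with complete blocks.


Each code block uses 8 physical qubits for 1 logical qubit(s).
Number of complete blocks = floor(183 / 8) = 22
Logical qubits = 22 * 1
= 22

22


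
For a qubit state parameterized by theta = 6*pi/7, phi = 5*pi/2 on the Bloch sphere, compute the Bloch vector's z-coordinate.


theta = 2.6928, phi = 7.8540
r_z = cos(theta) = -0.9010

-0.9010


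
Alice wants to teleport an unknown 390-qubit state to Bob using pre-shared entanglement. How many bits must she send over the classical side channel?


Quantum teleportation requires 2 classical bits per qubit teleported.
390 qubit(s) -> 2 * 390 = 780 classical bits

780


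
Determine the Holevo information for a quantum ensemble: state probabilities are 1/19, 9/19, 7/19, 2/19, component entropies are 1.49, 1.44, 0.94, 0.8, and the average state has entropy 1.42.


chi = S(rho) - sum_i p_i * S(rho_i)
Weighted entropy = 1/19 * 1.49 + 9/19 * 1.44 + 7/19 * 0.94 + 2/19 * 0.8
= 1.1911
chi = 1.42 - 1.1911
= 0.2289

0.2289


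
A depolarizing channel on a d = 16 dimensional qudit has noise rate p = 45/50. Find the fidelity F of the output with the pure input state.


F = (1-p) + p/d
= (1 - 0.9000) + 0.9000/16
= 0.1000 + 0.0563
= 0.1562

0.1562


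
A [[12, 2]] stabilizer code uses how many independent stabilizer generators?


For an [[n,k]] stabilizer code:
Number of stabilizer generators = n - k
= 12 - 2
= 10

10


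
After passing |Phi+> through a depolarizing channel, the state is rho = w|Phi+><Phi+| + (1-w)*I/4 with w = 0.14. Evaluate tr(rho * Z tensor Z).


|Phi+> = (|00> + |11>)/sqrt(2)
For the pure Bell state, <Z_A Z_B> = +1 (Bell-state Pauli correlator).
The maximally-mixed part I/4 has tr(I/4 * P tensor P) = 0 for any traceless Pauli P.
So <Z_A Z_B>_rho = w * (+1) + (1 - w) * 0
= 0.14 * (+1)
= 0.1400

0.1400


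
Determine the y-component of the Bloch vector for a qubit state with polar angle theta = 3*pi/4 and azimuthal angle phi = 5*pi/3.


theta = 2.3562, phi = 5.2360
r_y = sin(theta)*sin(phi) = 0.7071 * -0.8660
r_y = -0.6124

-0.6124


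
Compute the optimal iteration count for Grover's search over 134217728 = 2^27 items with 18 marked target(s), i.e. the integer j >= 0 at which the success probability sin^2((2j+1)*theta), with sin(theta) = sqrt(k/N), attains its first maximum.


After j Grover iterations the success probability is P(j) = sin^2((2j+1)*theta), where sin(theta) = sqrt(k/N).
N = 2^27 = 134217728, k = 18
sin(theta) = sqrt(k/N) = 0.0003662109375
theta = arcsin(sqrt(k/N)) = 0.0003662109457 rad
P(j) reaches its first maximum when (2j+1)*theta is as close as possible to pi/2, i.e. j = round(pi/(4*theta) - 1/2).
pi/(4*theta) - 1/2 = 2144.1605
(For comparison, the common estimate pi/4 * sqrt(N/k) = 2144.6606; the exact maximiser is used here.)
Optimal iterations = 2144

2144


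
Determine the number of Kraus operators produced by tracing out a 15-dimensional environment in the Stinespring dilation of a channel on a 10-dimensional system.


Tracing out the environment in an orthonormal basis {|i>_E} gives Kraus operators K_i = <i|_E U |0>_E.
Number of Kraus operators = dim(H_env) = d_env
= 15

15


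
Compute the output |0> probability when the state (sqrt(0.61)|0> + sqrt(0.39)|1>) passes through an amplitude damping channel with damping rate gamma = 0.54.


For amplitude damping with parameter gamma on state sqrt(a)|0> + sqrt(b)|1>:
alpha^2 = 0.61, beta^2 = 0.39
P(|0>) = alpha^2 + gamma * beta^2
= 0.61 + 0.54 * 0.39
= 0.61 + 0.2106
= 0.8206

0.8206


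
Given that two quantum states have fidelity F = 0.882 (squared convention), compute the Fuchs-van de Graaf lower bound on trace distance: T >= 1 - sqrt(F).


Fuchs-van de Graaf (squared-fidelity convention): 1 - sqrt(F) <= T <= sqrt(1 - F).
Lower bound: T >= 1 - sqrt(F)
sqrt(F) = sqrt(0.882) = 0.9391
T >= 1 - 0.9391
T >= 0.0609

0.0609


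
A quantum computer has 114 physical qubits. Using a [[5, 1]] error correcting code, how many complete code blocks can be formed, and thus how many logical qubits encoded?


Each code block uses 5 physical qubits for 1 logical qubit(s).
Number of complete blocks = floor(114 / 5) = 22
Logical qubits = 22 * 1
= 22

22


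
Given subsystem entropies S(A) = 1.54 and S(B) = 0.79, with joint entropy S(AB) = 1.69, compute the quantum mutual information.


I(A:B) = S(A) + S(B) - S(AB)
= 1.54 + 0.79 - 1.69
= 0.6400

0.6400


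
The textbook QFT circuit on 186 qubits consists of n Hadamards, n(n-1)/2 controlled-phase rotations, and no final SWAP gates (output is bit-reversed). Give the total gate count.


Hadamard gates: 186
Controlled rotations: n*(n-1)/2 = 186*185/2 = 17205
SWAP gates: 0 (omitted)
Total = 186 + 17205
= 17391

17391


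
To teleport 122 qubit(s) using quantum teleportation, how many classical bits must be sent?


Quantum teleportation requires 2 classical bits per qubit teleported.
122 qubit(s) -> 2 * 122 = 244 classical bits

244


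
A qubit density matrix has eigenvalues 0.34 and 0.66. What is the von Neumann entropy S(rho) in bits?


S = -p*log2(p) - (1-p)*log2(1-p)
p = 0.3400, 1-p = 0.6600
= -0.3400 * log2(0.3400) - 0.6600 * log2(0.6600)
= -(-0.5292) - (-0.3956)
= 0.9248

0.9248


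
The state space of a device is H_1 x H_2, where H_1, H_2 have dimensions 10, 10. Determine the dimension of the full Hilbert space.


dim(H_1 x H_2) = 10 * 10
= 100

100


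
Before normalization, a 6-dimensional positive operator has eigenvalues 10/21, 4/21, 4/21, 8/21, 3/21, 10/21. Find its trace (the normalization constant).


tr(M) = sum of eigenvalues
= 10/21 + 4/21 + 4/21 + 8/21 + 3/21 + 10/21
= 39/21
= 1.8571

1.8571


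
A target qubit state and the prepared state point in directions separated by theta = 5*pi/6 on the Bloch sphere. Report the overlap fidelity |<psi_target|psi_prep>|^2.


For states separated by angle theta on Bloch sphere:
F = cos^2(theta/2)
theta = 5*pi/6 = 2.6180
theta/2 = 1.3090
cos(theta/2) = 0.2588
F = 0.0670

0.0670


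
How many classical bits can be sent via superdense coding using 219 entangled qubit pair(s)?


Superdense coding allows 2 classical bits per shared entangled pair.
219 pair(s) -> 2 * 219 = 438 classical bits

438


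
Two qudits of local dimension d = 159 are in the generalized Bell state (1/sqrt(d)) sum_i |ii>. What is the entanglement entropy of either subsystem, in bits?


For a maximally entangled state in d x d:
S = log2(d) = log2(159)
= 7.3129

7.3129


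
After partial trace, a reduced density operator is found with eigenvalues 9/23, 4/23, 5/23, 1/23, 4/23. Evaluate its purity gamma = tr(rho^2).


tr(rho^2) = sum of eigenvalues squared
= (9/23)^2 + (4/23)^2 + (5/23)^2 + (1/23)^2 + (4/23)^2
= (81 + 16 + 25 + 1 + 16) / 529
= 139/529
= 0.2628

0.2628


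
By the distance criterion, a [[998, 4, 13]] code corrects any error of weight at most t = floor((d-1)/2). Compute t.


Code parameters: [[998, 4, 13]], distance d = 13.
Number of correctable errors = floor((d-1)/2)
= floor((13 - 1)/2)
= floor(12/2)
= 6

6


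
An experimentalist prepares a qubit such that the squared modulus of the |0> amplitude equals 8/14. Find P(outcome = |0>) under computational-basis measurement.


|alpha|^2 = 8/14 = 0.5714
|beta|^2 = 1 - 8/14 = 6/14 = 0.4286
P(|0>) = |alpha|^2 = 0.5714

0.5714


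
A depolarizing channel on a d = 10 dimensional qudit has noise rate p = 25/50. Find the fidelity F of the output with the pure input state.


F = (1-p) + p/d
= (1 - 0.5000) + 0.5000/10
= 0.5000 + 0.0500
= 0.5500

0.5500


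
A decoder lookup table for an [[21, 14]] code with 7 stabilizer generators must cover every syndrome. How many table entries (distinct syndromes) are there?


Each stabilizer generator gives a binary (+1 or -1) measurement outcome.
With 7 independent generators:
Total syndromes = 2^7
= 128

128


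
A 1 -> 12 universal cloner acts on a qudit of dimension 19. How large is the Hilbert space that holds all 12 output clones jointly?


Output space = H^(tensor 12) where dim(H) = 19
dim = 19^12
= 361 (after 2 factors)
= 6859 (after 3 factors)
= 130321 (after 4 factors)
= 2476099 (after 5 factors)
= 47045881 (after 6 factors)
= 893871739 (after 7 factors)
= 16983563041 (after 8 factors)
= 322687697779 (after 9 factors)
= 6131066257801 (after 10 factors)
= 116490258898219 (after 11 factors)
= 2213314919066161 (after 12 factors)
= 2213314919066161

2213314919066161


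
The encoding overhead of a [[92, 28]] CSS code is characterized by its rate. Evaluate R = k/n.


Code rate R = k/n
= 28/92
= 0.3043

0.3043


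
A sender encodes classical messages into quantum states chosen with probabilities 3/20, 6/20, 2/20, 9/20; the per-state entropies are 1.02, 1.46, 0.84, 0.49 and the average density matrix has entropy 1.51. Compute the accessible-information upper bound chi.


chi = S(rho) - sum_i p_i * S(rho_i)
Weighted entropy = 3/20 * 1.02 + 6/20 * 1.46 + 2/20 * 0.84 + 9/20 * 0.49
= 0.8955
chi = 1.51 - 0.8955
= 0.6145

0.6145


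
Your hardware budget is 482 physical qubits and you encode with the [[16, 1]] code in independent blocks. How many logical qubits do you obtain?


Each code block uses 16 physical qubits for 1 logical qubit(s).
Number of complete blocks = floor(482 / 16) = 30
Logical qubits = 30 * 1
= 30

30


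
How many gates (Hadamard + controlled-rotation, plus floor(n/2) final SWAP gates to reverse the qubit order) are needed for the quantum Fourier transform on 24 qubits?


Hadamard gates: 24
Controlled rotations: n*(n-1)/2 = 24*23/2 = 276
SWAP gates: floor(n/2) = floor(24/2) = 12
Total = 24 + 276 + 12
= 312

312


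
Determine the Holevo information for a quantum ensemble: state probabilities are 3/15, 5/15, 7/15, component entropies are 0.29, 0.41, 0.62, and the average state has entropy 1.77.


chi = S(rho) - sum_i p_i * S(rho_i)
Weighted entropy = 3/15 * 0.29 + 5/15 * 0.41 + 7/15 * 0.62
= 0.4840
chi = 1.77 - 0.4840
= 1.2860

1.2860


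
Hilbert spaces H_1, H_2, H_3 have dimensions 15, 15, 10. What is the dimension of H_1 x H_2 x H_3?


dim(H_1 x H_2 x H_3) = 15 * 15 * 10
= 225 * 10
= 2250

2250


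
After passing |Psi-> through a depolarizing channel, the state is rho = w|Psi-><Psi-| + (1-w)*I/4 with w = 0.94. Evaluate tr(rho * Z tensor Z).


|Psi-> = (|01> - |10>)/sqrt(2)
For the pure Bell state, <Z_A Z_B> = -1 (Bell-state Pauli correlator).
The maximally-mixed part I/4 has tr(I/4 * P tensor P) = 0 for any traceless Pauli P.
So <Z_A Z_B>_rho = w * (-1) + (1 - w) * 0
= 0.94 * (-1)
= -0.9400

-0.9400


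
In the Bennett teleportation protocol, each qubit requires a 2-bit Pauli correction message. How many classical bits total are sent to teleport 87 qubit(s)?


Quantum teleportation requires 2 classical bits per qubit teleported.
87 qubit(s) -> 2 * 87 = 174 classical bits

174


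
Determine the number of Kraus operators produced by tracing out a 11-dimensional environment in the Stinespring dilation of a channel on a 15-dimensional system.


Tracing out the environment in an orthonormal basis {|i>_E} gives Kraus operators K_i = <i|_E U |0>_E.
Number of Kraus operators = dim(H_env) = d_env
= 11

11


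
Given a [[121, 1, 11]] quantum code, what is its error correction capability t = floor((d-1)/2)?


Code parameters: [[121, 1, 11]], distance d = 11.
Number of correctable errors = floor((d-1)/2)
= floor((11 - 1)/2)
= floor(10/2)
= 5

5


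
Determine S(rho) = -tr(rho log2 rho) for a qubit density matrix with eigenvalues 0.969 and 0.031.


S = -p*log2(p) - (1-p)*log2(1-p)
p = 0.9690, 1-p = 0.0310
= -0.9690 * log2(0.9690) - 0.0310 * log2(0.0310)
= -(-0.0440) - (-0.1554)
= 0.1994

0.1994


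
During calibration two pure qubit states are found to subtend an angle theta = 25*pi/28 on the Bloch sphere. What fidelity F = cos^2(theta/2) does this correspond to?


For states separated by angle theta on Bloch sphere:
F = cos^2(theta/2)
theta = 25*pi/28 = 2.8050
theta/2 = 1.4025
cos(theta/2) = 0.1675
F = 0.0281

0.0281


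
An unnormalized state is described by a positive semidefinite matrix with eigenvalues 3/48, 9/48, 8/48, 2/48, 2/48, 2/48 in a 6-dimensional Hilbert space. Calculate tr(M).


tr(M) = sum of eigenvalues
= 3/48 + 9/48 + 8/48 + 2/48 + 2/48 + 2/48
= 26/48
= 0.5417

0.5417


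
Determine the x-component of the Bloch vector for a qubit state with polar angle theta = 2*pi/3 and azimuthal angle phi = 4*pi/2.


theta = 2.0944, phi = 6.2832
r_x = sin(theta)*cos(phi) = 0.8660 * 1.0000
r_x = 0.8660

0.8660


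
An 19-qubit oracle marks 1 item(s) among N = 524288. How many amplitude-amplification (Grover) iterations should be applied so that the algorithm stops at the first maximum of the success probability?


After j Grover iterations the success probability is P(j) = sin^2((2j+1)*theta), where sin(theta) = sqrt(k/N).
N = 2^19 = 524288, k = 1
sin(theta) = sqrt(k/N) = 0.001381067932
theta = arcsin(sqrt(k/N)) = 0.001381068371 rad
P(j) reaches its first maximum when (2j+1)*theta is as close as possible to pi/2, i.e. j = round(pi/(4*theta) - 1/2).
pi/(4*theta) - 1/2 = 568.1888
(For comparison, the common estimate pi/4 * sqrt(N/k) = 568.6890; the exact maximiser is used here.)
Optimal iterations = 568

568


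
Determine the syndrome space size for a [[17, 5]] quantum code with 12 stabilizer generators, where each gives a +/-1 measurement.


Each stabilizer generator gives a binary (+1 or -1) measurement outcome.
With 12 independent generators:
Total syndromes = 2^12
= 4096

4096


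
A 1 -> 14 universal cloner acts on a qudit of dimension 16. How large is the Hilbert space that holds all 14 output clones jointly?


Output space = H^(tensor 14) where dim(H) = 16
dim = 16^14
= 256 (after 2 factors)
= 4096 (after 3 factors)
= 65536 (after 4 factors)
= 1048576 (after 5 factors)
= 16777216 (after 6 factors)
= 268435456 (after 7 factors)
= 4294967296 (after 8 factors)
= 68719476736 (after 9 factors)
= 1099511627776 (after 10 factors)
= 17592186044416 (after 11 factors)
= 281474976710656 (after 12 factors)
= 4503599627370496 (after 13 factors)
= 72057594037927936 (after 14 factors)
= 72057594037927936

72057594037927936


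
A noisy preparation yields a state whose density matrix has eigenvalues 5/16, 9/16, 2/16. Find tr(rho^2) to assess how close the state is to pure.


tr(rho^2) = sum of eigenvalues squared
= (5/16)^2 + (9/16)^2 + (2/16)^2
= (25 + 81 + 4) / 256
= 110/256
= 0.4297

0.4297


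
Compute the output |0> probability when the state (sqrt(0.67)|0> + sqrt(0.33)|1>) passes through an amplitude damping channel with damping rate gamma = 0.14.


For amplitude damping with parameter gamma on state sqrt(a)|0> + sqrt(b)|1>:
alpha^2 = 0.67, beta^2 = 0.33
P(|0>) = alpha^2 + gamma * beta^2
= 0.67 + 0.14 * 0.33
= 0.67 + 0.0462
= 0.7162

0.7162


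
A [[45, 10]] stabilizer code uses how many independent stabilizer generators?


For an [[n,k]] stabilizer code:
Number of stabilizer generators = n - k
= 45 - 10
= 35

35


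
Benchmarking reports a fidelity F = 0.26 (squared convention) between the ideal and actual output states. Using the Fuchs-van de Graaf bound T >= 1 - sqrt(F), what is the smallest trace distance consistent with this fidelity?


Fuchs-van de Graaf (squared-fidelity convention): 1 - sqrt(F) <= T <= sqrt(1 - F).
Lower bound: T >= 1 - sqrt(F)
sqrt(F) = sqrt(0.26) = 0.5099
T >= 1 - 0.5099
T >= 0.4901

0.4901


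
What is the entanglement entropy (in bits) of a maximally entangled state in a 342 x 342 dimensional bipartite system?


For a maximally entangled state in d x d:
S = log2(d) = log2(342)
= 8.4179

8.4179


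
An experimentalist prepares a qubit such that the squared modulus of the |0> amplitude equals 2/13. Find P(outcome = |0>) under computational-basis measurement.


|alpha|^2 = 2/13 = 0.1538
|beta|^2 = 1 - 2/13 = 11/13 = 0.8462
P(|0>) = |alpha|^2 = 0.1538

0.1538


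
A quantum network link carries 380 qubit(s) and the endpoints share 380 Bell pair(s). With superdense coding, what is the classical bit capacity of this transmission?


Superdense coding allows 2 classical bits per shared entangled pair.
380 pair(s) -> 2 * 380 = 760 classical bits

760


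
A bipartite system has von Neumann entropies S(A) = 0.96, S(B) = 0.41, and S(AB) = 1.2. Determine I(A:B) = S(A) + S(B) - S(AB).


I(A:B) = S(A) + S(B) - S(AB)
= 0.96 + 0.41 - 1.2
= 0.1700

0.1700


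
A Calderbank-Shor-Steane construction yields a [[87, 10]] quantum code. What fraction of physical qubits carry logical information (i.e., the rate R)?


Code rate R = k/n
= 10/87
= 0.1149

0.1149


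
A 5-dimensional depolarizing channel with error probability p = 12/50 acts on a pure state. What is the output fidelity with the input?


F = (1-p) + p/d
= (1 - 0.2400) + 0.2400/5
= 0.7600 + 0.0480
= 0.8080

0.8080


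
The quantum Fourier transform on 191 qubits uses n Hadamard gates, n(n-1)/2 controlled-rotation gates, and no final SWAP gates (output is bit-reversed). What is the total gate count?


Hadamard gates: 191
Controlled rotations: n*(n-1)/2 = 191*190/2 = 18145
SWAP gates: 0 (omitted)
Total = 191 + 18145
= 18336

18336


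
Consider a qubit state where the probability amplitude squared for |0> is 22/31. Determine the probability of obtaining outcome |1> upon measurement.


|alpha|^2 = 22/31 = 0.7097
|beta|^2 = 1 - 22/31 = 9/31 = 0.2903
P(|1>) = |beta|^2 = 0.2903

0.2903


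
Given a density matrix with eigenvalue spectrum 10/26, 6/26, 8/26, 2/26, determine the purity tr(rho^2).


tr(rho^2) = sum of eigenvalues squared
= (10/26)^2 + (6/26)^2 + (8/26)^2 + (2/26)^2
= (100 + 36 + 64 + 4) / 676
= 204/676
= 0.3018

0.3018


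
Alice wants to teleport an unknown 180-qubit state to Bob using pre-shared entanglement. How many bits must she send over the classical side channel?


Quantum teleportation requires 2 classical bits per qubit teleported.
180 qubit(s) -> 2 * 180 = 360 classical bits

360


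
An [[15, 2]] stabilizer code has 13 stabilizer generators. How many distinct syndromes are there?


Each stabilizer generator gives a binary (+1 or -1) measurement outcome.
With 13 independent generators:
Total syndromes = 2^13
= 8192

8192


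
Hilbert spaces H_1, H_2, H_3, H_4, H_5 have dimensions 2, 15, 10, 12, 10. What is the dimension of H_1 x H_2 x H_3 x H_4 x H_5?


dim(H_1 x H_2 x H_3 x H_4 x H_5) = 2 * 15 * 10 * 12 * 10
= 30 * 10 * 12 * 10
= 300 * 12 * 10
= 3600 * 10
= 36000

36000


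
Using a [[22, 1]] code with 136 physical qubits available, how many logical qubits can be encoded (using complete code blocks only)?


Each code block uses 22 physical qubits for 1 logical qubit(s).
Number of complete blocks = floor(136 / 22) = 6
Logical qubits = 6 * 1
= 6

6


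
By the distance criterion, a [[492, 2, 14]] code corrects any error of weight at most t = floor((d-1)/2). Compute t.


Code parameters: [[492, 2, 14]], distance d = 14.
Number of correctable errors = floor((d-1)/2)
= floor((14 - 1)/2)
= floor(13/2)
= 6

6


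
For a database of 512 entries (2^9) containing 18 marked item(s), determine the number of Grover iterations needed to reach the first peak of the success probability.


After j Grover iterations the success probability is P(j) = sin^2((2j+1)*theta), where sin(theta) = sqrt(k/N).
N = 2^9 = 512, k = 18
sin(theta) = sqrt(k/N) = 0.1875
theta = arcsin(sqrt(k/N)) = 0.1886163862 rad
P(j) reaches its first maximum when (2j+1)*theta is as close as possible to pi/2, i.e. j = round(pi/(4*theta) - 1/2).
pi/(4*theta) - 1/2 = 3.6640
(For comparison, the common estimate pi/4 * sqrt(N/k) = 4.1888; the exact maximiser is used here.)
Optimal iterations = 4

4


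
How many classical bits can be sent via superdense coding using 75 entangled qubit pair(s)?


Superdense coding allows 2 classical bits per shared entangled pair.
75 pair(s) -> 2 * 75 = 150 classical bits

150


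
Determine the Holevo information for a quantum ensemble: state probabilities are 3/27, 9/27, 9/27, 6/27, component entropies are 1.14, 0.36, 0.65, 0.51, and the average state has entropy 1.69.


chi = S(rho) - sum_i p_i * S(rho_i)
Weighted entropy = 3/27 * 1.14 + 9/27 * 0.36 + 9/27 * 0.65 + 6/27 * 0.51
= 0.5767
chi = 1.69 - 0.5767
= 1.1133

1.1133


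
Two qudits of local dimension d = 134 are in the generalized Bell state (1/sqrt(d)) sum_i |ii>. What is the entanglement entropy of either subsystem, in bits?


For a maximally entangled state in d x d:
S = log2(d) = log2(134)
= 7.0661

7.0661


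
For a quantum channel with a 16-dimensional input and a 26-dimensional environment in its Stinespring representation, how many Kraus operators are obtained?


Tracing out the environment in an orthonormal basis {|i>_E} gives Kraus operators K_i = <i|_E U |0>_E.
Number of Kraus operators = dim(H_env) = d_env
= 26

26


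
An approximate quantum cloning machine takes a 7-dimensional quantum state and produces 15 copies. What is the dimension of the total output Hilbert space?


Output space = H^(tensor 15) where dim(H) = 7
dim = 7^15
= 49 (after 2 factors)
= 343 (after 3 factors)
= 2401 (after 4 factors)
= 16807 (after 5 factors)
= 117649 (after 6 factors)
= 823543 (after 7 factors)
= 5764801 (after 8 factors)
= 40353607 (after 9 factors)
= 282475249 (after 10 factors)
= 1977326743 (after 11 factors)
= 13841287201 (after 12 factors)
= 96889010407 (after 13 factors)
= 678223072849 (after 14 factors)
= 4747561509943 (after 15 factors)
= 4747561509943

4747561509943


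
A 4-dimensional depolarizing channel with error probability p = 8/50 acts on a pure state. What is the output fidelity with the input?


F = (1-p) + p/d
= (1 - 0.1600) + 0.1600/4
= 0.8400 + 0.0400
= 0.8800

0.8800


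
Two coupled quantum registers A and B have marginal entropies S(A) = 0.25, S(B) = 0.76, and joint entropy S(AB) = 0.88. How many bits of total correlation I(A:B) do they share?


I(A:B) = S(A) + S(B) - S(AB)
= 0.25 + 0.76 - 0.88
= 0.1300

0.1300


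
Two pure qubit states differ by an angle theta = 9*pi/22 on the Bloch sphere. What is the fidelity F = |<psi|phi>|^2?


For states separated by angle theta on Bloch sphere:
F = cos^2(theta/2)
theta = 9*pi/22 = 1.2852
theta/2 = 0.6426
cos(theta/2) = 0.8005
F = 0.6409

0.6409


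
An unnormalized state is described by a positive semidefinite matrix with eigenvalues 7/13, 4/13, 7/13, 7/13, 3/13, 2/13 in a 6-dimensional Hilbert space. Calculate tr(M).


tr(M) = sum of eigenvalues
= 7/13 + 4/13 + 7/13 + 7/13 + 3/13 + 2/13
= 30/13
= 2.3077

2.3077


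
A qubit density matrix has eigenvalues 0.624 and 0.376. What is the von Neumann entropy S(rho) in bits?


S = -p*log2(p) - (1-p)*log2(1-p)
p = 0.6240, 1-p = 0.3760
= -0.6240 * log2(0.6240) - 0.3760 * log2(0.3760)
= -(-0.4246) - (-0.5306)
= 0.9552

0.9552


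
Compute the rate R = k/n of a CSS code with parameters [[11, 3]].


Code rate R = k/n
= 3/11
= 0.2727

0.2727


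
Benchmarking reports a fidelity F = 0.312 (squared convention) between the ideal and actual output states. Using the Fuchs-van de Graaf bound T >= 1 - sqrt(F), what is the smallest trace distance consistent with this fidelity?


Fuchs-van de Graaf (squared-fidelity convention): 1 - sqrt(F) <= T <= sqrt(1 - F).
Lower bound: T >= 1 - sqrt(F)
sqrt(F) = sqrt(0.312) = 0.5586
T >= 1 - 0.5586
T >= 0.4414

0.4414


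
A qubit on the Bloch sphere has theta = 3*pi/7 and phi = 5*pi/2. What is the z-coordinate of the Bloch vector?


theta = 1.3464, phi = 7.8540
r_z = cos(theta) = 0.2225

0.2225


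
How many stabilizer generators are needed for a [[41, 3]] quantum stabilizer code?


For an [[n,k]] stabilizer code:
Number of stabilizer generators = n - k
= 41 - 3
= 38

38


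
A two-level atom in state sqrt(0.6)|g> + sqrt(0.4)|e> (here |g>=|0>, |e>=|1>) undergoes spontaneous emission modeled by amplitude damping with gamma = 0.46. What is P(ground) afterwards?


For amplitude damping with parameter gamma on state sqrt(a)|0> + sqrt(b)|1>:
alpha^2 = 0.6, beta^2 = 0.4
P(|0>) = alpha^2 + gamma * beta^2
= 0.6 + 0.46 * 0.4
= 0.6 + 0.1840
= 0.7840

0.7840


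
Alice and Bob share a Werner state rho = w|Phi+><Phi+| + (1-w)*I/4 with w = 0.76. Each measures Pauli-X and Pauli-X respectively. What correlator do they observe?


|Phi+> = (|00> + |11>)/sqrt(2)
For the pure Bell state, <X_A X_B> = +1 (Bell-state Pauli correlator).
The maximally-mixed part I/4 has tr(I/4 * P tensor P) = 0 for any traceless Pauli P.
So <X_A X_B>_rho = w * (+1) + (1 - w) * 0
= 0.76 * (+1)
= 0.7600

0.7600


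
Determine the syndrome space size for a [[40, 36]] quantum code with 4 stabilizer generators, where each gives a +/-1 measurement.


Each stabilizer generator gives a binary (+1 or -1) measurement outcome.
With 4 independent generators:
Total syndromes = 2^4
= 16

16


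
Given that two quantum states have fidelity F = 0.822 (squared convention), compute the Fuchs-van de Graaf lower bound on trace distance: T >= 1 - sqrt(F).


Fuchs-van de Graaf (squared-fidelity convention): 1 - sqrt(F) <= T <= sqrt(1 - F).
Lower bound: T >= 1 - sqrt(F)
sqrt(F) = sqrt(0.822) = 0.9066
T >= 1 - 0.9066
T >= 0.0934

0.0934


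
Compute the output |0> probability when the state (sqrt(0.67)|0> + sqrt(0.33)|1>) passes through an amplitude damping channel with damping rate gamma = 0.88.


For amplitude damping with parameter gamma on state sqrt(a)|0> + sqrt(b)|1>:
alpha^2 = 0.67, beta^2 = 0.33
P(|0>) = alpha^2 + gamma * beta^2
= 0.67 + 0.88 * 0.33
= 0.67 + 0.2904
= 0.9604

0.9604


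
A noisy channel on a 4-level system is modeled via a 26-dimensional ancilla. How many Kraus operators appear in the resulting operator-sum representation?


Tracing out the environment in an orthonormal basis {|i>_E} gives Kraus operators K_i = <i|_E U |0>_E.
Number of Kraus operators = dim(H_env) = d_env
= 26

26


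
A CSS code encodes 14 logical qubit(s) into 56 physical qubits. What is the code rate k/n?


Code rate R = k/n
= 14/56
= 0.2500

0.2500


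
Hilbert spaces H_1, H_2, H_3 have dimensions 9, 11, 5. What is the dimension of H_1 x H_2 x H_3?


dim(H_1 x H_2 x H_3) = 9 * 11 * 5
= 99 * 5
= 495

495


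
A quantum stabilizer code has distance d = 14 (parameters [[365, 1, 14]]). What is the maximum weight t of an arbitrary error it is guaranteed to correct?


Code parameters: [[365, 1, 14]], distance d = 14.
Number of correctable errors = floor((d-1)/2)
= floor((14 - 1)/2)
= floor(13/2)
= 6

6


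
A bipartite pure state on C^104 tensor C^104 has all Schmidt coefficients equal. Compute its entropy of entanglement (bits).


For a maximally entangled state in d x d:
S = log2(d) = log2(104)
= 6.7004

6.7004


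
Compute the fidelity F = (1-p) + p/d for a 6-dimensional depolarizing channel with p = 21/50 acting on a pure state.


F = (1-p) + p/d
= (1 - 0.4200) + 0.4200/6
= 0.5800 + 0.0700
= 0.6500

0.6500


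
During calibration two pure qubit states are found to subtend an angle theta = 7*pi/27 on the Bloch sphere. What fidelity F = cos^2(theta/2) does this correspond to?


For states separated by angle theta on Bloch sphere:
F = cos^2(theta/2)
theta = 7*pi/27 = 0.8145
theta/2 = 0.4072
cos(theta/2) = 0.9182
F = 0.8431

0.8431


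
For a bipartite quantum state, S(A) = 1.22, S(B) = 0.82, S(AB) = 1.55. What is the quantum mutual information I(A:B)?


I(A:B) = S(A) + S(B) - S(AB)
= 1.22 + 0.82 - 1.55
= 0.4900

0.4900


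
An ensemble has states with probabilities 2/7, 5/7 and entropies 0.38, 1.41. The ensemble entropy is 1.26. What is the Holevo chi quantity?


chi = S(rho) - sum_i p_i * S(rho_i)
Weighted entropy = 2/7 * 0.38 + 5/7 * 1.41
= 1.1157
chi = 1.26 - 1.1157
= 0.1443

0.1443


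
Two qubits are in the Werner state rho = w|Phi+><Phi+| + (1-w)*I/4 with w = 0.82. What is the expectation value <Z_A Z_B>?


|Phi+> = (|00> + |11>)/sqrt(2)
For the pure Bell state, <Z_A Z_B> = +1 (Bell-state Pauli correlator).
The maximally-mixed part I/4 has tr(I/4 * P tensor P) = 0 for any traceless Pauli P.
So <Z_A Z_B>_rho = w * (+1) + (1 - w) * 0
= 0.82 * (+1)
= 0.8200

0.8200


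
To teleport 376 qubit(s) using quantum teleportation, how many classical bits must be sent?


Quantum teleportation requires 2 classical bits per qubit teleported.
376 qubit(s) -> 2 * 376 = 752 classical bits

752


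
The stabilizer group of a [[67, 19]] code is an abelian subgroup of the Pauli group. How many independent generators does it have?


For an [[n,k]] stabilizer code:
Number of stabilizer generators = n - k
= 67 - 19
= 48

48


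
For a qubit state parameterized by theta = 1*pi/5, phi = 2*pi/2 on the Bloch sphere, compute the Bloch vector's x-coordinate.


theta = 0.6283, phi = 3.1416
r_x = sin(theta)*cos(phi) = 0.5878 * -1.0000
r_x = -0.5878

-0.5878


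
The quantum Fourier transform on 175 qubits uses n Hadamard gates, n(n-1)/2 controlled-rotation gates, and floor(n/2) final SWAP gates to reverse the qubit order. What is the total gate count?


Hadamard gates: 175
Controlled rotations: n*(n-1)/2 = 175*174/2 = 15225
SWAP gates: floor(n/2) = floor(175/2) = 87
Total = 175 + 15225 + 87
= 15487

15487
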